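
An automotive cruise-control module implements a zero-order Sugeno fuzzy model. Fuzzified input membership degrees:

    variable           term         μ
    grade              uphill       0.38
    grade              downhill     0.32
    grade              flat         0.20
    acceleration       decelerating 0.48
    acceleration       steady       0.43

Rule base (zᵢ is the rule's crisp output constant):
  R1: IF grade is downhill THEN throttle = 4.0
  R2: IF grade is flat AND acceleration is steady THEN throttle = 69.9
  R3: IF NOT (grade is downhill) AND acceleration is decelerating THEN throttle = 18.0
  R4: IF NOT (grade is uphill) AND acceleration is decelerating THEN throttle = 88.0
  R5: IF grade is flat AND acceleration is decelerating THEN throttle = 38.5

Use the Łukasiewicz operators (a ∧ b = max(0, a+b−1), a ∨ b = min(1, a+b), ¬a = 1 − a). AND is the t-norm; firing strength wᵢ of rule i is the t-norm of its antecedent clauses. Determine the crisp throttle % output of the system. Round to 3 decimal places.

R1 (z=4.0): downhill=0.32 → w = 0.32
R2 (z=69.9): flat=0.20, steady=0.43; AND[max(0, a+b−1)] → w = 0.00
R3 (z=18.0): ¬downhill=1−0.32=0.68, decelerating=0.48; AND[max(0, a+b−1)] → w = 0.16
R4 (z=88.0): ¬uphill=1−0.38=0.62, decelerating=0.48; AND[max(0, a+b−1)] → w = 0.10
R5 (z=38.5): flat=0.20, decelerating=0.48; AND[max(0, a+b−1)] → w = 0.00
Weighted average = (0.32·4.0 + 0.00·69.9 + 0.16·18.0 + 0.10·88.0 + 0.00·38.5) / (0.32 + 0.00 + 0.16 + 0.10 + 0.00)
  = 12.9600 / 0.5800 = 22.345

22.345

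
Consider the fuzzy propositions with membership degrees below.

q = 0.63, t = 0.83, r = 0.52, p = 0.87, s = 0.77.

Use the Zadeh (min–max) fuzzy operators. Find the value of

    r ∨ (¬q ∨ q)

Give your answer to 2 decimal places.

0.63

¬q = 1 − 0.63 = 0.37
¬q ∨ q = max(a, b) on (0.37, 0.63) = 0.63
r ∨ (¬q ∨ q) = max(a, b) on (0.52, 0.63) = 0.63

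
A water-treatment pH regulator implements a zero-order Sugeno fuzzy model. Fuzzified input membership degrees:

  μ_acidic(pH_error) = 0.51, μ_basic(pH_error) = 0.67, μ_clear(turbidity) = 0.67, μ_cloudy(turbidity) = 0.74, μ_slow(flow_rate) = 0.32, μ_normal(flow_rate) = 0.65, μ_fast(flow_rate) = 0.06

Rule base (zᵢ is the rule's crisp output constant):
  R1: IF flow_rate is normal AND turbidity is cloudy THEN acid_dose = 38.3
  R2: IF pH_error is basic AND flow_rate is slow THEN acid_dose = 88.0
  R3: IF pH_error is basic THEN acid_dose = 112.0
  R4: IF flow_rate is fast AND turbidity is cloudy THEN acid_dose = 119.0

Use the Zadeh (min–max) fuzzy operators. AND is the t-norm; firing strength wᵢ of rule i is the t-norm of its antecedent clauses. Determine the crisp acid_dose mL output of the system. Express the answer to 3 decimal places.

79.550

R1 (z=38.3): normal=0.65, cloudy=0.74; AND[min(a, b)] → w = 0.65
R2 (z=88.0): basic=0.67, slow=0.32; AND[min(a, b)] → w = 0.32
R3 (z=112.0): basic=0.67 → w = 0.67
R4 (z=119.0): fast=0.06, cloudy=0.74; AND[min(a, b)] → w = 0.06
Weighted average = (0.65·38.3 + 0.32·88.0 + 0.67·112.0 + 0.06·119.0) / (0.65 + 0.32 + 0.67 + 0.06)
  = 135.2350 / 1.7000 = 79.550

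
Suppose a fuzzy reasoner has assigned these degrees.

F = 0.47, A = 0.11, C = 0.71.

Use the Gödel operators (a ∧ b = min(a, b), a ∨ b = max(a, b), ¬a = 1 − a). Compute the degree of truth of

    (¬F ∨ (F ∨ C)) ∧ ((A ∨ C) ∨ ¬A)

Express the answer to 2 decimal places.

¬F = 1 − 0.47 = 0.53
F ∨ C = max(a, b) on (0.47, 0.71) = 0.71
¬F ∨ (F ∨ C) = max(a, b) on (0.53, 0.71) = 0.71
A ∨ C = max(a, b) on (0.11, 0.71) = 0.71
¬A = 1 − 0.11 = 0.89
(A ∨ C) ∨ ¬A = max(a, b) on (0.71, 0.89) = 0.89
(¬F ∨ (F ∨ C)) ∧ ((A ∨ C) ∨ ¬A) = min(a, b) on (0.71, 0.89) = 0.71

0.71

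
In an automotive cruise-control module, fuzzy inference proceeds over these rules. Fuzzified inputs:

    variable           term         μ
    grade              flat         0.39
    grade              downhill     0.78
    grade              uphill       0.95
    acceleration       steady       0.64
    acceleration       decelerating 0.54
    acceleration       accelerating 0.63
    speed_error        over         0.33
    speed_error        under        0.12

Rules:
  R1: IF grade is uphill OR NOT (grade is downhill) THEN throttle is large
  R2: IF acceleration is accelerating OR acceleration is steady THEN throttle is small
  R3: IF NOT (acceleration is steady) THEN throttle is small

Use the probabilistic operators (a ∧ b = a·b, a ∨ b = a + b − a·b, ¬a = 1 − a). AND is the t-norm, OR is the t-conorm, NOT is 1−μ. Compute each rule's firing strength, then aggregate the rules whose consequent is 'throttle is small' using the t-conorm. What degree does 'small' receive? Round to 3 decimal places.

R1: uphill=0.95, ¬downhill=1−0.78=0.22; OR[a + b − a·b] → w = 0.9610
R2: accelerating=0.63, steady=0.64; OR[a + b − a·b] → w = 0.8668
R3: ¬steady=1−0.64=0.36 → w = 0.3600
Rules with consequent 'small': {R2, R3} → strengths 0.8668, 0.3600
Aggregate via t-conorm [a + b − a·b]: 0.9148

0.915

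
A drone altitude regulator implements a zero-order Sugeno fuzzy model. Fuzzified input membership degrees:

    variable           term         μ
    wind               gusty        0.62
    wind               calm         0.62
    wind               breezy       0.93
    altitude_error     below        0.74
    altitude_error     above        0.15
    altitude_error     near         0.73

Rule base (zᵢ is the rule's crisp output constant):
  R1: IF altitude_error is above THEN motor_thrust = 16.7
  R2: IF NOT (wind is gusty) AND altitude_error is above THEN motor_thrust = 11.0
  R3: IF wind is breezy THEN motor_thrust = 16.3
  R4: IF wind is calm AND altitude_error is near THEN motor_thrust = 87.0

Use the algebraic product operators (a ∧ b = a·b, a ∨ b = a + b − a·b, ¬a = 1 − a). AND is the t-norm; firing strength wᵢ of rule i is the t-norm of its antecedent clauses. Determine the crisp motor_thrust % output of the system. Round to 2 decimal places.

36.28

R1 (z=16.7): above=0.15 → w = 0.1500
R2 (z=11.0): ¬gusty=1−0.62=0.38, above=0.15; AND[a·b] → w = 0.0570
R3 (z=16.3): breezy=0.93 → w = 0.9300
R4 (z=87.0): calm=0.62, near=0.73; AND[a·b] → w = 0.4526
Weighted average = (0.1500·16.7 + 0.0570·11.0 + 0.9300·16.3 + 0.4526·87.0) / (0.1500 + 0.0570 + 0.9300 + 0.4526)
  = 57.6672 / 1.5896 = 36.28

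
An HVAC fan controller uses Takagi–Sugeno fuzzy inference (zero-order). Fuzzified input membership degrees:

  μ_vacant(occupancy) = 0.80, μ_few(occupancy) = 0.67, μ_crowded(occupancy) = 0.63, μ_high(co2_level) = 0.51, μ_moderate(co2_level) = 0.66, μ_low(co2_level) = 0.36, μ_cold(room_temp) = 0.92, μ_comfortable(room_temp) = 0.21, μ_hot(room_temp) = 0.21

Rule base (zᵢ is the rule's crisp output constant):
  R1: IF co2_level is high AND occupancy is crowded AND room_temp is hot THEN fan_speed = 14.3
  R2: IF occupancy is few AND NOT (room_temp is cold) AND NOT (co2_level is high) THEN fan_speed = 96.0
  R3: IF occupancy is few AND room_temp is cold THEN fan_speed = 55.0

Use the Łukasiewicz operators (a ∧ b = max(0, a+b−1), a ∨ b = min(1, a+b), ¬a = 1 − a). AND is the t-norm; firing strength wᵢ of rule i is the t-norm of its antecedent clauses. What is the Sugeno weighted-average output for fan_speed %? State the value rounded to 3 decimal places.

R1 (z=14.3): high=0.51, crowded=0.63, hot=0.21; AND[max(0, a+b−1)] → w = 0.00
R2 (z=96.0): few=0.67, ¬cold=1−0.92=0.08, ¬high=1−0.51=0.49; AND[max(0, a+b−1)] → w = 0.00
R3 (z=55.0): few=0.67, cold=0.92; AND[max(0, a+b−1)] → w = 0.59
Weighted average = (0.00·14.3 + 0.00·96.0 + 0.59·55.0) / (0.00 + 0.00 + 0.59)
  = 32.4500 / 0.5900 = 55.000

55.000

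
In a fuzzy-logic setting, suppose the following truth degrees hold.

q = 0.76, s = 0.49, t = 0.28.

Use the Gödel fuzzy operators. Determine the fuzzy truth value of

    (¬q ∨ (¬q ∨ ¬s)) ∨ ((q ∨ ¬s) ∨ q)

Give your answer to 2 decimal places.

¬q = 1 − 0.76 = 0.24
¬q = 1 − 0.76 = 0.24
¬s = 1 − 0.49 = 0.51
¬q ∨ ¬s = max(a, b) on (0.24, 0.51) = 0.51
¬q ∨ (¬q ∨ ¬s) = max(a, b) on (0.24, 0.51) = 0.51
¬s = 1 − 0.49 = 0.51
q ∨ ¬s = max(a, b) on (0.76, 0.51) = 0.76
(q ∨ ¬s) ∨ q = max(a, b) on (0.76, 0.76) = 0.76
(¬q ∨ (¬q ∨ ¬s)) ∨ ((q ∨ ¬s) ∨ q) = max(a, b) on (0.51, 0.76) = 0.76

0.76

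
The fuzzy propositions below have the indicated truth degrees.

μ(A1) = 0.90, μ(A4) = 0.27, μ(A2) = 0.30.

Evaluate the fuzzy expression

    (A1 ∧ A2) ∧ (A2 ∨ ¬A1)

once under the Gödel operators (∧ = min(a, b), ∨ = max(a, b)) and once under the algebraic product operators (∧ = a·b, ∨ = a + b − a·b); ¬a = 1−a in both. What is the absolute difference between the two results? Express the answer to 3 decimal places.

0.200

Under Gödel:
  A1 ∧ A2 = min(a, b) on (0.90, 0.30) = 0.30
  ¬A1 = 1 − 0.90 = 0.10
  A2 ∨ ¬A1 = max(a, b) on (0.30, 0.10) = 0.30
  (A1 ∧ A2) ∧ (A2 ∨ ¬A1) = min(a, b) on (0.30, 0.30) = 0.30
  → value = 0.3000
Under algebraic product:
  A1 ∧ A2 = a·b on (0.9000, 0.3000) = 0.2700
  ¬A1 = 1 − 0.9000 = 0.1000
  A2 ∨ ¬A1 = a + b − a·b on (0.3000, 0.1000) = 0.3700
  (A1 ∧ A2) ∧ (A2 ∨ ¬A1) = a·b on (0.2700, 0.3700) = 0.0999
  → value = 0.0999
|0.3000 − 0.0999| = 0.200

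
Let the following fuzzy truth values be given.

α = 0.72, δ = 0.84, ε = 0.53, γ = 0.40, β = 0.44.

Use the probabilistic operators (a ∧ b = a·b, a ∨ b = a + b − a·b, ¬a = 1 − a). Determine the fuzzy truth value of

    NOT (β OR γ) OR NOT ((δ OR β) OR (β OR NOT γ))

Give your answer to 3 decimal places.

β OR γ = a + b − a·b on (0.4400, 0.4000) = 0.6640
NOT (β OR γ) = 1 − 0.6640 = 0.3360
δ OR β = a + b − a·b on (0.8400, 0.4400) = 0.9104
NOT γ = 1 − 0.4000 = 0.6000
β OR NOT γ = a + b − a·b on (0.4400, 0.6000) = 0.7760
(δ OR β) OR (β OR NOT γ) = a + b − a·b on (0.9104, 0.7760) = 0.9799
NOT ((δ OR β) OR (β OR NOT γ)) = 1 − 0.9799 = 0.0201
NOT (β OR γ) OR NOT ((δ OR β) OR (β OR NOT γ)) = a + b − a·b on (0.3360, 0.0201) = 0.3493

0.349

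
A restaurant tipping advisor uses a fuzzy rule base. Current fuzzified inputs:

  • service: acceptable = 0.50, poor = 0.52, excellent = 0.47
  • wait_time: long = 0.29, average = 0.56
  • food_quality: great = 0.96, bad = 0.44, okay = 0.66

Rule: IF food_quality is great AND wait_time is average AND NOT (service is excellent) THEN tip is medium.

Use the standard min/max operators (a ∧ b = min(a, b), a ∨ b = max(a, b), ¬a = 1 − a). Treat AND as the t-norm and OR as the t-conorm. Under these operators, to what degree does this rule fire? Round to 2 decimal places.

firing strength: great=0.96, average=0.56, ¬excellent=1−0.47=0.53; AND[min(a, b)] → w = 0.53

0.53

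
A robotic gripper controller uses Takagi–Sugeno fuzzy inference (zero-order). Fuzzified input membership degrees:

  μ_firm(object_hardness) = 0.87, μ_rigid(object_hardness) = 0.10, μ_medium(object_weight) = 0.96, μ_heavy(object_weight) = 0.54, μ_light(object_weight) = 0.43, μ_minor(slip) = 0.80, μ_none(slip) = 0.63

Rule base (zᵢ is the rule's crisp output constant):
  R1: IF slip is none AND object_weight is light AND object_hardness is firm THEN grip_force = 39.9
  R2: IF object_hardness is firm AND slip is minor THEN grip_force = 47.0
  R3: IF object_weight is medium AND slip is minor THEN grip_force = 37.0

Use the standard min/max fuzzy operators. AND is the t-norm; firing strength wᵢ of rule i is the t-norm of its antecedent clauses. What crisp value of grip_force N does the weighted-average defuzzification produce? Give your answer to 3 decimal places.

R1 (z=39.9): none=0.63, light=0.43, firm=0.87; AND[min(a, b)] → w = 0.43
R2 (z=47.0): firm=0.87, minor=0.80; AND[min(a, b)] → w = 0.80
R3 (z=37.0): medium=0.96, minor=0.80; AND[min(a, b)] → w = 0.80
Weighted average = (0.43·39.9 + 0.80·47.0 + 0.80·37.0) / (0.43 + 0.80 + 0.80)
  = 84.3570 / 2.0300 = 41.555

41.555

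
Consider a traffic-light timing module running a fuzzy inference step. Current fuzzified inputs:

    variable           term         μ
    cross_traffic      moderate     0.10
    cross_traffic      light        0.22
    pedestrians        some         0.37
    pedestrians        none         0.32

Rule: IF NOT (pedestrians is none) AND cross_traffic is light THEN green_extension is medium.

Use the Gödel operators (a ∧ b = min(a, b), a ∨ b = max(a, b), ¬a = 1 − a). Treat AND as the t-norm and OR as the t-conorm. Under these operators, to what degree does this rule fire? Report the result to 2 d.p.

0.22

firing strength: ¬none=1−0.32=0.68, light=0.22; AND[min(a, b)] → w = 0.22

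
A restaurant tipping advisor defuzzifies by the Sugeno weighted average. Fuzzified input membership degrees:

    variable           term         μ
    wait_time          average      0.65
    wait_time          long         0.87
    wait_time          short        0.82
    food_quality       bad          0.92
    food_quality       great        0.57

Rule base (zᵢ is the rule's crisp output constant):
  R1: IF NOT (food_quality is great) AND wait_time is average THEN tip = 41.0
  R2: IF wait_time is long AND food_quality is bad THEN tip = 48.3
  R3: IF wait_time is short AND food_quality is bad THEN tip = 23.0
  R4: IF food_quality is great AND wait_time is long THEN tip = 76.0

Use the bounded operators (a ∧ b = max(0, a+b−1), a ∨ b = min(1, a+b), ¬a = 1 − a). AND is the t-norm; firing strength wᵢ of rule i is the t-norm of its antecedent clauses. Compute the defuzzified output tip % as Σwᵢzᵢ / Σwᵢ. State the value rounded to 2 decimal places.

44.83

R1 (z=41.0): ¬great=1−0.57=0.43, average=0.65; AND[max(0, a+b−1)] → w = 0.08
R2 (z=48.3): long=0.87, bad=0.92; AND[max(0, a+b−1)] → w = 0.79
R3 (z=23.0): short=0.82, bad=0.92; AND[max(0, a+b−1)] → w = 0.74
R4 (z=76.0): great=0.57, long=0.87; AND[max(0, a+b−1)] → w = 0.44
Weighted average = (0.08·41.0 + 0.79·48.3 + 0.74·23.0 + 0.44·76.0) / (0.08 + 0.79 + 0.74 + 0.44)
  = 91.8970 / 2.0500 = 44.83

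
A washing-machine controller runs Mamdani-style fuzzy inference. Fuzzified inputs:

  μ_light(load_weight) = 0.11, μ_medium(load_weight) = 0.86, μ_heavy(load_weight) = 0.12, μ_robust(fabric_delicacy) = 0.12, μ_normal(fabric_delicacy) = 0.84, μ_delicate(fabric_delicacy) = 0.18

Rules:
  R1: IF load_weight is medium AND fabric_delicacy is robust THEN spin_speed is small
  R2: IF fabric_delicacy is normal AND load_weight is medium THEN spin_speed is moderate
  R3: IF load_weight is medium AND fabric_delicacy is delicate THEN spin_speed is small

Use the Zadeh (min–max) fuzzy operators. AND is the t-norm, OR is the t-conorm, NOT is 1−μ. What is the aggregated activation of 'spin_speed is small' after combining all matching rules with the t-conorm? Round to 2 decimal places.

0.18

R1: medium=0.86, robust=0.12; AND[min(a, b)] → w = 0.12
R2: normal=0.84, medium=0.86; AND[min(a, b)] → w = 0.84
R3: medium=0.86, delicate=0.18; AND[min(a, b)] → w = 0.18
Rules with consequent 'small': {R1, R3} → strengths 0.12, 0.18
Aggregate via t-conorm [max(a, b)]: 0.18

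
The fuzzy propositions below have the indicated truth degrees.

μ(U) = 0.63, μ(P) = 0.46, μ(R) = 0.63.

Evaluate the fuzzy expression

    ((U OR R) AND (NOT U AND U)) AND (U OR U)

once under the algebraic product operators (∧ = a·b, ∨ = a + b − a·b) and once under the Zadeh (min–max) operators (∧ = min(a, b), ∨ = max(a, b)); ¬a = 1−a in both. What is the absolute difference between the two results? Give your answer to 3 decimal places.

Under algebraic product:
  U OR R = a + b − a·b on (0.6300, 0.6300) = 0.8631
  NOT U = 1 − 0.6300 = 0.3700
  NOT U AND U = a·b on (0.3700, 0.6300) = 0.2331
  (U OR R) AND (NOT U AND U) = a·b on (0.8631, 0.2331) = 0.2012
  U OR U = a + b − a·b on (0.6300, 0.6300) = 0.8631
  ((U OR R) AND (NOT U AND U)) AND (U OR U) = a·b on (0.2012, 0.8631) = 0.1736
  → value = 0.1736
Under Zadeh (min–max):
  U OR R = max(a, b) on (0.63, 0.63) = 0.63
  NOT U = 1 − 0.63 = 0.37
  NOT U AND U = min(a, b) on (0.37, 0.63) = 0.37
  (U OR R) AND (NOT U AND U) = min(a, b) on (0.63, 0.37) = 0.37
  U OR U = max(a, b) on (0.63, 0.63) = 0.63
  ((U OR R) AND (NOT U AND U)) AND (U OR U) = min(a, b) on (0.37, 0.63) = 0.37
  → value = 0.3700
|0.1736 − 0.3700| = 0.196

0.196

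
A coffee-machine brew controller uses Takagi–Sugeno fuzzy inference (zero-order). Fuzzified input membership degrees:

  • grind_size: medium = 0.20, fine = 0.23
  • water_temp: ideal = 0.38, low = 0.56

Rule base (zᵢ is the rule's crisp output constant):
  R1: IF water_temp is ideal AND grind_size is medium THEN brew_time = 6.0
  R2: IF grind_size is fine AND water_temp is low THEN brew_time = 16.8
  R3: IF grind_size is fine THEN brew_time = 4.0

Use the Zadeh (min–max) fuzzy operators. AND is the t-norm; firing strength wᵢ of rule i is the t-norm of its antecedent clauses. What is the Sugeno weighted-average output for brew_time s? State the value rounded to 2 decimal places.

9.07

R1 (z=6.0): ideal=0.38, medium=0.20; AND[min(a, b)] → w = 0.20
R2 (z=16.8): fine=0.23, low=0.56; AND[min(a, b)] → w = 0.23
R3 (z=4.0): fine=0.23 → w = 0.23
Weighted average = (0.20·6.0 + 0.23·16.8 + 0.23·4.0) / (0.20 + 0.23 + 0.23)
  = 5.9840 / 0.6600 = 9.07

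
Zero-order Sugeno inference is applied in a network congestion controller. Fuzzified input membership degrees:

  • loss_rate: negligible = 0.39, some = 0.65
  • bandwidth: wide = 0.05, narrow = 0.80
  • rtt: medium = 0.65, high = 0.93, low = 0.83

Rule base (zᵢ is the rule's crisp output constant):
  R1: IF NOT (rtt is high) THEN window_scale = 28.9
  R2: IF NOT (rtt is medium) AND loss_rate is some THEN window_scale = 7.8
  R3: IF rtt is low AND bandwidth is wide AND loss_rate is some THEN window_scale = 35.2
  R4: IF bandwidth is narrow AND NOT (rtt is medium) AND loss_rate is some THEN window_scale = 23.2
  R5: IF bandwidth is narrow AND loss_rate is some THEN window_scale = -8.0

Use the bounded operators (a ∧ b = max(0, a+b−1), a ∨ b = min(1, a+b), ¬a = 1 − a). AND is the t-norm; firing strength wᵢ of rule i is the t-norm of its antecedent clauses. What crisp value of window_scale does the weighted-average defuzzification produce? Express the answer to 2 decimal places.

-3.03

R1 (z=28.9): ¬high=1−0.93=0.07 → w = 0.07
R2 (z=7.8): ¬medium=1−0.65=0.35, some=0.65; AND[max(0, a+b−1)] → w = 0.00
R3 (z=35.2): low=0.83, wide=0.05, some=0.65; AND[max(0, a+b−1)] → w = 0.00
R4 (z=23.2): narrow=0.80, ¬medium=1−0.65=0.35, some=0.65; AND[max(0, a+b−1)] → w = 0.00
R5 (z=-8.0): narrow=0.80, some=0.65; AND[max(0, a+b−1)] → w = 0.45
Weighted average = (0.07·28.9 + 0.00·7.8 + 0.00·35.2 + 0.00·23.2 + 0.45·-8.0) / (0.07 + 0.00 + 0.00 + 0.00 + 0.45)
  = -1.5770 / 0.5200 = -3.03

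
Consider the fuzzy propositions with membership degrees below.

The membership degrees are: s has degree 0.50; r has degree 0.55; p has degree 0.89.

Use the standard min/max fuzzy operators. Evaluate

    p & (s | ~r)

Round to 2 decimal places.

~r = 1 − 0.55 = 0.45
s | ~r = max(a, b) on (0.50, 0.45) = 0.50
p & (s | ~r) = min(a, b) on (0.89, 0.50) = 0.50

0.50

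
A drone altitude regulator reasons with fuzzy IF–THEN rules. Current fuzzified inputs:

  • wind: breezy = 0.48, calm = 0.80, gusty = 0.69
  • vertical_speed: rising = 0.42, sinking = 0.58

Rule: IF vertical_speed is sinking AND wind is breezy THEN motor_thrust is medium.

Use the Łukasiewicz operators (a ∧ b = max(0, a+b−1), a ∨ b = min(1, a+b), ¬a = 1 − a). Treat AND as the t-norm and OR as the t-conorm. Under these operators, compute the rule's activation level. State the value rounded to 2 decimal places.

firing strength: sinking=0.58, breezy=0.48; AND[max(0, a+b−1)] → w = 0.06

0.06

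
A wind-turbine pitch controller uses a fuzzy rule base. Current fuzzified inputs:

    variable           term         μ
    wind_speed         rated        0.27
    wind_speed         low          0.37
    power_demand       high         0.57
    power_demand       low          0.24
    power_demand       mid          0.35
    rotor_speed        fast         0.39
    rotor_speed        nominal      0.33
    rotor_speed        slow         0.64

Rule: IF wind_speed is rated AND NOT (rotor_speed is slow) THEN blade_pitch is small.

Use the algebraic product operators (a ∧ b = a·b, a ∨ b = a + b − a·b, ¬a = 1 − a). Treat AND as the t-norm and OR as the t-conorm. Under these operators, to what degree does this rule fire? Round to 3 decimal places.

firing strength: rated=0.27, ¬slow=1−0.64=0.36; AND[a·b] → w = 0.0972

0.097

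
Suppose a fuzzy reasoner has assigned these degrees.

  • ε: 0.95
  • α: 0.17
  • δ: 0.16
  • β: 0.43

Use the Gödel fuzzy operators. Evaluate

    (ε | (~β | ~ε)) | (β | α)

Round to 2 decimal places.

0.95

~β = 1 − 0.43 = 0.57
~ε = 1 − 0.95 = 0.05
~β | ~ε = max(a, b) on (0.57, 0.05) = 0.57
ε | (~β | ~ε) = max(a, b) on (0.95, 0.57) = 0.95
β | α = max(a, b) on (0.43, 0.17) = 0.43
(ε | (~β | ~ε)) | (β | α) = max(a, b) on (0.95, 0.43) = 0.95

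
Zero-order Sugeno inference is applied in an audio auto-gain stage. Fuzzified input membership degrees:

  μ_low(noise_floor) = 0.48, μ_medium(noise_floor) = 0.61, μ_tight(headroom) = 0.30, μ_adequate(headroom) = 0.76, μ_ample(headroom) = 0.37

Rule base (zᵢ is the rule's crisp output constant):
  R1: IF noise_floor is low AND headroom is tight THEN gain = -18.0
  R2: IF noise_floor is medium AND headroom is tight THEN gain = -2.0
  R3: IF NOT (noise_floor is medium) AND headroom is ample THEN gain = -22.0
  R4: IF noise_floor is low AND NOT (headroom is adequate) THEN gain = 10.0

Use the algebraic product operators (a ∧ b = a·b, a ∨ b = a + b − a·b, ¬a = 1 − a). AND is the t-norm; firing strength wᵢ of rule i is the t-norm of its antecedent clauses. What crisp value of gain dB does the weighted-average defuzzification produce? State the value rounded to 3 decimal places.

-8.492

R1 (z=-18.0): low=0.48, tight=0.30; AND[a·b] → w = 0.1440
R2 (z=-2.0): medium=0.61, tight=0.30; AND[a·b] → w = 0.1830
R3 (z=-22.0): ¬medium=1−0.61=0.39, ample=0.37; AND[a·b] → w = 0.1443
R4 (z=10.0): low=0.48, ¬adequate=1−0.76=0.24; AND[a·b] → w = 0.1152
Weighted average = (0.1440·-18.0 + 0.1830·-2.0 + 0.1443·-22.0 + 0.1152·10.0) / (0.1440 + 0.1830 + 0.1443 + 0.1152)
  = -4.9806 / 0.5865 = -8.492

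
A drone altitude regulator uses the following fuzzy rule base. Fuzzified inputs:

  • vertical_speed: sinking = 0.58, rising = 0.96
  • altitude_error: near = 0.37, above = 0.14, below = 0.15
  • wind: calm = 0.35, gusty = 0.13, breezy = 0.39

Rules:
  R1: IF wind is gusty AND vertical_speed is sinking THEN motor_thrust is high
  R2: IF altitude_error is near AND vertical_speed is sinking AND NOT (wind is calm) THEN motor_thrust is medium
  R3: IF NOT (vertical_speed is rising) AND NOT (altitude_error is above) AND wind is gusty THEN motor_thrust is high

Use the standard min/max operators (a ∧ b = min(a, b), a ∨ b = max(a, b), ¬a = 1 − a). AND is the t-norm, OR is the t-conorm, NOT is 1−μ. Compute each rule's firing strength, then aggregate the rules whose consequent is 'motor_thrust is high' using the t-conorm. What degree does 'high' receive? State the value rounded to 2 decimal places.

0.13

R1: gusty=0.13, sinking=0.58; AND[min(a, b)] → w = 0.13
R2: near=0.37, sinking=0.58, ¬calm=1−0.35=0.65; AND[min(a, b)] → w = 0.37
R3: ¬rising=1−0.96=0.04, ¬above=1−0.14=0.86, gusty=0.13; AND[min(a, b)] → w = 0.04
Rules with consequent 'high': {R1, R3} → strengths 0.13, 0.04
Aggregate via t-conorm [max(a, b)]: 0.13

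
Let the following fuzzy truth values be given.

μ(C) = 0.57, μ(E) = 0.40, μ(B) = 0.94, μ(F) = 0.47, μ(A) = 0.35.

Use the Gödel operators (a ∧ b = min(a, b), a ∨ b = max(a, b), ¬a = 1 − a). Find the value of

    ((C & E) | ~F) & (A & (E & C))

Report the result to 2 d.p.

0.35

C & E = min(a, b) on (0.57, 0.40) = 0.40
~F = 1 − 0.47 = 0.53
(C & E) | ~F = max(a, b) on (0.40, 0.53) = 0.53
E & C = min(a, b) on (0.40, 0.57) = 0.40
A & (E & C) = min(a, b) on (0.35, 0.40) = 0.35
((C & E) | ~F) & (A & (E & C)) = min(a, b) on (0.53, 0.35) = 0.35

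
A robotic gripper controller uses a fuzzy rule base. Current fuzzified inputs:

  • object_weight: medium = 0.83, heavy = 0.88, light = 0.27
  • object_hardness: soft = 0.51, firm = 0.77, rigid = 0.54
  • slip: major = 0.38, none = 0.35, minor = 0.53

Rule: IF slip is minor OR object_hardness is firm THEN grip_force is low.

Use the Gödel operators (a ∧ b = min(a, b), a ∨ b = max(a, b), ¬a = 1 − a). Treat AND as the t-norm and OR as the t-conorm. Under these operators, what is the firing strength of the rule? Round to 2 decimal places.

0.77

firing strength: minor=0.53, firm=0.77; OR[max(a, b)] → w = 0.77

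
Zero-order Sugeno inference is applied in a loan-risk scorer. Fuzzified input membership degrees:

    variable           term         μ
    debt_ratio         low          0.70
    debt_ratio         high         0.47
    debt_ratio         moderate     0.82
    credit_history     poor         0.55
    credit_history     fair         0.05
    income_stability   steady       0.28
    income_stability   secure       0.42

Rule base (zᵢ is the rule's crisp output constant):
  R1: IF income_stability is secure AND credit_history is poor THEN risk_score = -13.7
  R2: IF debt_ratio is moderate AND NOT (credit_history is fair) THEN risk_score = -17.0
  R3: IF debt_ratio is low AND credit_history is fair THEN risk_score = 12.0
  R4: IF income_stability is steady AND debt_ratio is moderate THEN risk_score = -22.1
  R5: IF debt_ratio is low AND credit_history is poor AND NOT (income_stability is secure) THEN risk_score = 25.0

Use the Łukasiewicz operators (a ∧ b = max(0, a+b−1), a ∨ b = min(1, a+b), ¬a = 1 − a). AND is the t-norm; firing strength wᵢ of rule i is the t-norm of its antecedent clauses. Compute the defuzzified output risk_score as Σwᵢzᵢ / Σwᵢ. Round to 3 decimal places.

-17.586

R1 (z=-13.7): secure=0.42, poor=0.55; AND[max(0, a+b−1)] → w = 0.00
R2 (z=-17.0): moderate=0.82, ¬fair=1−0.05=0.95; AND[max(0, a+b−1)] → w = 0.77
R3 (z=12.0): low=0.70, fair=0.05; AND[max(0, a+b−1)] → w = 0.00
R4 (z=-22.1): steady=0.28, moderate=0.82; AND[max(0, a+b−1)] → w = 0.10
R5 (z=25.0): low=0.70, poor=0.55, ¬secure=1−0.42=0.58; AND[max(0, a+b−1)] → w = 0.00
Weighted average = (0.00·-13.7 + 0.77·-17.0 + 0.00·12.0 + 0.10·-22.1 + 0.00·25.0) / (0.00 + 0.77 + 0.00 + 0.10 + 0.00)
  = -15.3000 / 0.8700 = -17.586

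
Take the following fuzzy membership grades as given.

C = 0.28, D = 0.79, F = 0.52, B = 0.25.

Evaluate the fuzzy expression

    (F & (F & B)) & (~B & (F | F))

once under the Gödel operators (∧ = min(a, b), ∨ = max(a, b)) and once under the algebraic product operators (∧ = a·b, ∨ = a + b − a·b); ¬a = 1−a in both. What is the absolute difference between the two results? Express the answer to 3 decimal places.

0.211

Under Gödel:
  F & B = min(a, b) on (0.52, 0.25) = 0.25
  F & (F & B) = min(a, b) on (0.52, 0.25) = 0.25
  ~B = 1 − 0.25 = 0.75
  F | F = max(a, b) on (0.52, 0.52) = 0.52
  ~B & (F | F) = min(a, b) on (0.75, 0.52) = 0.52
  (F & (F & B)) & (~B & (F | F)) = min(a, b) on (0.25, 0.52) = 0.25
  → value = 0.2500
Under algebraic product:
  F & B = a·b on (0.5200, 0.2500) = 0.1300
  F & (F & B) = a·b on (0.5200, 0.1300) = 0.0676
  ~B = 1 − 0.2500 = 0.7500
  F | F = a + b − a·b on (0.5200, 0.5200) = 0.7696
  ~B & (F | F) = a·b on (0.7500, 0.7696) = 0.5772
  (F & (F & B)) & (~B & (F | F)) = a·b on (0.0676, 0.5772) = 0.0390
  → value = 0.0390
|0.2500 − 0.0390| = 0.211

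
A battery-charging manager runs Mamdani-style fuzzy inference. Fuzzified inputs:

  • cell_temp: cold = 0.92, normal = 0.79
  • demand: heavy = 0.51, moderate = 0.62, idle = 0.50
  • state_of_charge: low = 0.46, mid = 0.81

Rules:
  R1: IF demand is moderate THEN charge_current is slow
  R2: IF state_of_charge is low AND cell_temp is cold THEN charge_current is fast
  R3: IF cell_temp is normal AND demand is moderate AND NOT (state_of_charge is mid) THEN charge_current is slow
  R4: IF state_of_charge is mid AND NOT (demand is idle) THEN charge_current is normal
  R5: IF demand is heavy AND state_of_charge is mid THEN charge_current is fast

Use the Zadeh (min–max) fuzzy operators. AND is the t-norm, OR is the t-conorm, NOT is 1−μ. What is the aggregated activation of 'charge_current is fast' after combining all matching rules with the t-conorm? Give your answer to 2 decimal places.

R1: moderate=0.62 → w = 0.62
R2: low=0.46, cold=0.92; AND[min(a, b)] → w = 0.46
R3: normal=0.79, moderate=0.62, ¬mid=1−0.81=0.19; AND[min(a, b)] → w = 0.19
R4: mid=0.81, ¬idle=1−0.50=0.50; AND[min(a, b)] → w = 0.50
R5: heavy=0.51, mid=0.81; AND[min(a, b)] → w = 0.51
Rules with consequent 'fast': {R2, R5} → strengths 0.46, 0.51
Aggregate via t-conorm [max(a, b)]: 0.51

0.51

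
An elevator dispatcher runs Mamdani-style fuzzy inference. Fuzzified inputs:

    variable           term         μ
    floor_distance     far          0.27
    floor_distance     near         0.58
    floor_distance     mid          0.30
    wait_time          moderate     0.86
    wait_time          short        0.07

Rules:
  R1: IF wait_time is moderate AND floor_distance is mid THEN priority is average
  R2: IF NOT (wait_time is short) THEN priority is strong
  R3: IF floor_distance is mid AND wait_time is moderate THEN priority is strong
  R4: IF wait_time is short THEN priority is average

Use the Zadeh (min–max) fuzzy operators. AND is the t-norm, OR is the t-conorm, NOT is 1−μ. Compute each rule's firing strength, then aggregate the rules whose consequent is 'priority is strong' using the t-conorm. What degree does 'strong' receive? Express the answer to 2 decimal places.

0.93

R1: moderate=0.86, mid=0.30; AND[min(a, b)] → w = 0.30
R2: ¬short=1−0.07=0.93 → w = 0.93
R3: mid=0.30, moderate=0.86; AND[min(a, b)] → w = 0.30
R4: short=0.07 → w = 0.07
Rules with consequent 'strong': {R2, R3} → strengths 0.93, 0.30
Aggregate via t-conorm [max(a, b)]: 0.93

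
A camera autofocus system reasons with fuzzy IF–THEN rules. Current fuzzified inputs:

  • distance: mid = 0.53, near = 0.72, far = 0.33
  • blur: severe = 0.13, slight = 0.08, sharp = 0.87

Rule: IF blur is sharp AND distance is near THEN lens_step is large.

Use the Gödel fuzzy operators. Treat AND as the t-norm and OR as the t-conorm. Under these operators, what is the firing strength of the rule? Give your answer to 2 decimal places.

firing strength: sharp=0.87, near=0.72; AND[min(a, b)] → w = 0.72

0.72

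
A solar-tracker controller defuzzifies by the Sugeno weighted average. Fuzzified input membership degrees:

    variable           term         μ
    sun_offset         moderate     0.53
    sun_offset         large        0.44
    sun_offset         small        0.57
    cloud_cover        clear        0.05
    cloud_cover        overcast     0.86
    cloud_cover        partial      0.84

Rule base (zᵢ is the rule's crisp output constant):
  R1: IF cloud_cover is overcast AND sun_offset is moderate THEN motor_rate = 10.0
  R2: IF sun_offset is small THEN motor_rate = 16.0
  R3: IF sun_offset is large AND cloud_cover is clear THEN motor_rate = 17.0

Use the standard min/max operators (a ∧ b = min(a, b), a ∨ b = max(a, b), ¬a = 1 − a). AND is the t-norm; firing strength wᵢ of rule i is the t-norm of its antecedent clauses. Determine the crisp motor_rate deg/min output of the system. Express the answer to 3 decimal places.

R1 (z=10.0): overcast=0.86, moderate=0.53; AND[min(a, b)] → w = 0.53
R2 (z=16.0): small=0.57 → w = 0.57
R3 (z=17.0): large=0.44, clear=0.05; AND[min(a, b)] → w = 0.05
Weighted average = (0.53·10.0 + 0.57·16.0 + 0.05·17.0) / (0.53 + 0.57 + 0.05)
  = 15.2700 / 1.1500 = 13.278

13.278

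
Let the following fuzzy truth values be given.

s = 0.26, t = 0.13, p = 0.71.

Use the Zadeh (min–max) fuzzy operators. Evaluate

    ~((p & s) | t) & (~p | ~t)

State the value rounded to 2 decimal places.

0.74

p & s = min(a, b) on (0.71, 0.26) = 0.26
(p & s) | t = max(a, b) on (0.26, 0.13) = 0.26
~((p & s) | t) = 1 − 0.26 = 0.74
~p = 1 − 0.71 = 0.29
~t = 1 − 0.13 = 0.87
~p | ~t = max(a, b) on (0.29, 0.87) = 0.87
~((p & s) | t) & (~p | ~t) = min(a, b) on (0.74, 0.87) = 0.74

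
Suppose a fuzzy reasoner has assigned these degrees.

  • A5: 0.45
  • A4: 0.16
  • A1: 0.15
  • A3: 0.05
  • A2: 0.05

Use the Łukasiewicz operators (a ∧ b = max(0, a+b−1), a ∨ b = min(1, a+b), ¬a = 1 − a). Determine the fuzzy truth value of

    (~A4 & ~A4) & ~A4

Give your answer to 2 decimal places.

0.52

~A4 = 1 − 0.16 = 0.84
~A4 = 1 − 0.16 = 0.84
~A4 & ~A4 = max(0, a+b−1) on (0.84, 0.84) = 0.68
~A4 = 1 − 0.16 = 0.84
(~A4 & ~A4) & ~A4 = max(0, a+b−1) on (0.68, 0.84) = 0.52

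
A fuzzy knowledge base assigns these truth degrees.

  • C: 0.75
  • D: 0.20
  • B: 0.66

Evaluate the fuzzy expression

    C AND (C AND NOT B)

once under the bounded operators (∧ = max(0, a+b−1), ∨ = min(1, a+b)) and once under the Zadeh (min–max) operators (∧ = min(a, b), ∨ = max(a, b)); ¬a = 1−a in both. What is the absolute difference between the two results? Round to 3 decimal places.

0.340

Under bounded:
  NOT B = 1 − 0.66 = 0.34
  C AND NOT B = max(0, a+b−1) on (0.75, 0.34) = 0.09
  C AND (C AND NOT B) = max(0, a+b−1) on (0.75, 0.09) = 0.00
  → value = 0.0000
Under Zadeh (min–max):
  NOT B = 1 − 0.66 = 0.34
  C AND NOT B = min(a, b) on (0.75, 0.34) = 0.34
  C AND (C AND NOT B) = min(a, b) on (0.75, 0.34) = 0.34
  → value = 0.3400
|0.0000 − 0.3400| = 0.340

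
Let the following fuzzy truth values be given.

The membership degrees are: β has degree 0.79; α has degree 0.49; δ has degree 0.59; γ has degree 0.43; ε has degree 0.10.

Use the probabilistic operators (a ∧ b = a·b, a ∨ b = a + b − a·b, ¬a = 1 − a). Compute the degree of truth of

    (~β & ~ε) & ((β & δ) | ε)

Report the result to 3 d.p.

0.098

~β = 1 − 0.7900 = 0.2100
~ε = 1 − 0.1000 = 0.9000
~β & ~ε = a·b on (0.2100, 0.9000) = 0.1890
β & δ = a·b on (0.7900, 0.5900) = 0.4661
(β & δ) | ε = a + b − a·b on (0.4661, 0.1000) = 0.5195
(~β & ~ε) & ((β & δ) | ε) = a·b on (0.1890, 0.5195) = 0.0982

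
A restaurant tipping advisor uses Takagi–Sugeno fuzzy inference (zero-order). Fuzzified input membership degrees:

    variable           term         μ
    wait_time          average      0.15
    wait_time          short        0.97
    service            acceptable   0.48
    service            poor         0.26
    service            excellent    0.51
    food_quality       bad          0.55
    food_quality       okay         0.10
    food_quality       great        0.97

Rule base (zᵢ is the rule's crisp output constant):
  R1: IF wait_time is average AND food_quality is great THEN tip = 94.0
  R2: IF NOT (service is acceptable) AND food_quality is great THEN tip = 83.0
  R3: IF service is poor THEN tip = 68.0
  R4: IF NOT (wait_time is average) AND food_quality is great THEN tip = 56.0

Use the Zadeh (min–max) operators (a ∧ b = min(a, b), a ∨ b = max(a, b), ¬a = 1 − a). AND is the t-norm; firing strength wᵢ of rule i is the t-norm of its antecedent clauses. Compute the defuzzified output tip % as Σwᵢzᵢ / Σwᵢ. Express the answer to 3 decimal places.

R1 (z=94.0): average=0.15, great=0.97; AND[min(a, b)] → w = 0.15
R2 (z=83.0): ¬acceptable=1−0.48=0.52, great=0.97; AND[min(a, b)] → w = 0.52
R3 (z=68.0): poor=0.26 → w = 0.26
R4 (z=56.0): ¬average=1−0.15=0.85, great=0.97; AND[min(a, b)] → w = 0.85
Weighted average = (0.15·94.0 + 0.52·83.0 + 0.26·68.0 + 0.85·56.0) / (0.15 + 0.52 + 0.26 + 0.85)
  = 122.5400 / 1.7800 = 68.843

68.843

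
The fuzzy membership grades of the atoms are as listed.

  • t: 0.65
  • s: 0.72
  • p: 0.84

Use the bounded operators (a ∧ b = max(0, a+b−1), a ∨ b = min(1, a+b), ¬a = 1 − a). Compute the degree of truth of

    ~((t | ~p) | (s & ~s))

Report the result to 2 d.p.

0.19

~p = 1 − 0.84 = 0.16
t | ~p = min(1, a+b) on (0.65, 0.16) = 0.81
~s = 1 − 0.72 = 0.28
s & ~s = max(0, a+b−1) on (0.72, 0.28) = 0.00
(t | ~p) | (s & ~s) = min(1, a+b) on (0.81, 0.00) = 0.81
~((t | ~p) | (s & ~s)) = 1 − 0.81 = 0.19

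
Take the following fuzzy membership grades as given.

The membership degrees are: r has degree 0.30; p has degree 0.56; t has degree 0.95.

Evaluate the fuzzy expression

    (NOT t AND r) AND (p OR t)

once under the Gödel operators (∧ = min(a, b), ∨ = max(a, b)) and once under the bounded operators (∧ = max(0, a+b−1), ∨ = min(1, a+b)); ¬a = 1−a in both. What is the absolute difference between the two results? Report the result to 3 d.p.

0.050

Under Gödel:
  NOT t = 1 − 0.95 = 0.05
  NOT t AND r = min(a, b) on (0.05, 0.30) = 0.05
  p OR t = max(a, b) on (0.56, 0.95) = 0.95
  (NOT t AND r) AND (p OR t) = min(a, b) on (0.05, 0.95) = 0.05
  → value = 0.0500
Under bounded:
  NOT t = 1 − 0.95 = 0.05
  NOT t AND r = max(0, a+b−1) on (0.05, 0.30) = 0.00
  p OR t = min(1, a+b) on (0.56, 0.95) = 1.00
  (NOT t AND r) AND (p OR t) = max(0, a+b−1) on (0.00, 1.00) = 0.00
  → value = 0.0000
|0.0500 − 0.0000| = 0.050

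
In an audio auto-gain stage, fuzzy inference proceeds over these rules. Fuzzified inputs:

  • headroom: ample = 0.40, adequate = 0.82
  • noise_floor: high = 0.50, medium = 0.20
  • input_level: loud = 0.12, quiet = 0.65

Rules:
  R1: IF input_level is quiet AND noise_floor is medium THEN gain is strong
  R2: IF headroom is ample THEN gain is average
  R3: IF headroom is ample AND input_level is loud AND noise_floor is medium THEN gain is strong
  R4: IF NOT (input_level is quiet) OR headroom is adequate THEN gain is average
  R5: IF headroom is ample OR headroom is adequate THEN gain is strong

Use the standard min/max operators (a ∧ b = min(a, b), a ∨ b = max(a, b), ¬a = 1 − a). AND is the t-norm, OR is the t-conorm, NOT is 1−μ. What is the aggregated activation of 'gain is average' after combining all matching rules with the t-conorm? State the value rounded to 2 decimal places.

0.82

R1: quiet=0.65, medium=0.20; AND[min(a, b)] → w = 0.20
R2: ample=0.40 → w = 0.40
R3: ample=0.40, loud=0.12, medium=0.20; AND[min(a, b)] → w = 0.12
R4: ¬quiet=1−0.65=0.35, adequate=0.82; OR[max(a, b)] → w = 0.82
R5: ample=0.40, adequate=0.82; OR[max(a, b)] → w = 0.82
Rules with consequent 'average': {R2, R4} → strengths 0.40, 0.82
Aggregate via t-conorm [max(a, b)]: 0.82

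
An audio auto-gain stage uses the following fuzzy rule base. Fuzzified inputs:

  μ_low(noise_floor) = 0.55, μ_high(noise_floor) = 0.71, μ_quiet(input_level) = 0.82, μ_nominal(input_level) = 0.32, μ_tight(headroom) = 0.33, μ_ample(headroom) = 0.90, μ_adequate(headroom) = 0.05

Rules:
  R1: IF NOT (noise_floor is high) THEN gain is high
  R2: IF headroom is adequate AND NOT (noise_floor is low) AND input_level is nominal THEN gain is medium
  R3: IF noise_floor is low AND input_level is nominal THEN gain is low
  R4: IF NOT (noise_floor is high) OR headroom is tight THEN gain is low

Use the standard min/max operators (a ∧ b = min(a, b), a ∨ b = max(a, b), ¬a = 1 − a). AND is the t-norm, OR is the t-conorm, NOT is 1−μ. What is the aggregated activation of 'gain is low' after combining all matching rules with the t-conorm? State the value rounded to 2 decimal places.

0.33

R1: ¬high=1−0.71=0.29 → w = 0.29
R2: adequate=0.05, ¬low=1−0.55=0.45, nominal=0.32; AND[min(a, b)] → w = 0.05
R3: low=0.55, nominal=0.32; AND[min(a, b)] → w = 0.32
R4: ¬high=1−0.71=0.29, tight=0.33; OR[max(a, b)] → w = 0.33
Rules with consequent 'low': {R3, R4} → strengths 0.32, 0.33
Aggregate via t-conorm [max(a, b)]: 0.33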